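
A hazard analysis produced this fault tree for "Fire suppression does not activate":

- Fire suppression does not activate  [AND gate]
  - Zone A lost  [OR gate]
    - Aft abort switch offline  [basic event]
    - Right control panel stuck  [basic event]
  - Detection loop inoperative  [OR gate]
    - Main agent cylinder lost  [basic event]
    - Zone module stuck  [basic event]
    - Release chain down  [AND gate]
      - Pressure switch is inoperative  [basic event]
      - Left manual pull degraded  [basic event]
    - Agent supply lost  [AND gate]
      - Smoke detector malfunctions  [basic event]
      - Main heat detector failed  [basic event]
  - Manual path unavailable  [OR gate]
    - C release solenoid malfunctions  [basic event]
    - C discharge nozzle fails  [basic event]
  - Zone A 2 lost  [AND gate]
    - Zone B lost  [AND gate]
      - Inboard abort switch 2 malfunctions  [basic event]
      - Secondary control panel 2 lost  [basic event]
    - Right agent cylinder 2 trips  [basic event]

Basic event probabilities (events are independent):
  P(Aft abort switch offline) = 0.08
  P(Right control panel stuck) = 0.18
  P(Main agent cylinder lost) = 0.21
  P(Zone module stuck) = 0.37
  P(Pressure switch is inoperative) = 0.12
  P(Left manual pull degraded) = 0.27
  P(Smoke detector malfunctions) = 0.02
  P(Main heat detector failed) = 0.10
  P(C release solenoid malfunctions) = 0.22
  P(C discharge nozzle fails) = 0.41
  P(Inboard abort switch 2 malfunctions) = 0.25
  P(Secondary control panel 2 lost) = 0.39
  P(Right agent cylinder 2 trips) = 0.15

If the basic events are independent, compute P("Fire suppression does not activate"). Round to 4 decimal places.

0.0010

P(Zone A lost) [OR] = 1 − (1−0.08) × (1−0.18) = 0.245600
P(Release chain down) [AND] = 0.12 × 0.27 = 0.032400
P(Agent supply lost) [AND] = 0.02 × 0.10 = 0.002000
P(Detection loop inoperative) [OR] = 1 − (1−0.21) × (1−0.37) × (1−0.032400) × (1−0.002000) = 0.519389
P(Manual path unavailable) [OR] = 1 − (1−0.22) × (1−0.41) = 0.539800
P(Zone B lost) [AND] = 0.25 × 0.39 = 0.097500
P(Zone A 2 lost) [AND] = 0.097500 × 0.15 = 0.014625
P(Fire suppression does not activate) [AND] = 0.245600 × 0.519389 × 0.539800 × 0.014625 = 0.001007
Rounded to 4 decimal places: P(Fire suppression does not activate) ≈ 0.0010.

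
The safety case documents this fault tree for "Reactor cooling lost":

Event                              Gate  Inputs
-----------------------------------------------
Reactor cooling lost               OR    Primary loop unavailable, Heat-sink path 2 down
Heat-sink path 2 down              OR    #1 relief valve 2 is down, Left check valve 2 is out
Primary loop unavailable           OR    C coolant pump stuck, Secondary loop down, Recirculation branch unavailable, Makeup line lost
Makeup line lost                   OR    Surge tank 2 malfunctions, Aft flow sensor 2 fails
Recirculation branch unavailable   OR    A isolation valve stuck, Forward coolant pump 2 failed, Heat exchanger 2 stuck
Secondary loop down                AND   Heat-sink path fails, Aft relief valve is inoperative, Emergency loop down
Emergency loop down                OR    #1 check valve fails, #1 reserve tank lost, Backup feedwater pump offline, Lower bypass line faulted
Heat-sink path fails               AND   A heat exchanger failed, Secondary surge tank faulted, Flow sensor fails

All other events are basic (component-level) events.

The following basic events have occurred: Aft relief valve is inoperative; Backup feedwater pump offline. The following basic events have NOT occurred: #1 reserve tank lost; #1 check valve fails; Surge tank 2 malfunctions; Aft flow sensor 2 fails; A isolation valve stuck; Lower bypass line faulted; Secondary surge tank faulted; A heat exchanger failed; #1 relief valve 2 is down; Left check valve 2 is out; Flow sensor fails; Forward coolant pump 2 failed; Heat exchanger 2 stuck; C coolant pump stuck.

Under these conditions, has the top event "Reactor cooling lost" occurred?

No

Heat-sink path fails [AND]: A heat exchanger failed=not, Secondary surge tank faulted=not, Flow sensor fails=not → not all inputs occur → does not occur.
Emergency loop down [OR]: #1 check valve fails=not, #1 reserve tank lost=not, Backup feedwater pump offline=occurs, Lower bypass line faulted=not → at least one input occurs → occurs.
Secondary loop down [AND]: Heat-sink path fails=not, Aft relief valve is inoperative=occurs, Emergency loop down=occurs → not all inputs occur → does not occur.
Recirculation branch unavailable [OR]: A isolation valve stuck=not, Forward coolant pump 2 failed=not, Heat exchanger 2 stuck=not → no input occurs → does not occur.
Makeup line lost [OR]: Surge tank 2 malfunctions=not, Aft flow sensor 2 fails=not → no input occurs → does not occur.
Primary loop unavailable [OR]: C coolant pump stuck=not, Secondary loop down=not, Recirculation branch unavailable=not, Makeup line lost=not → no input occurs → does not occur.
Heat-sink path 2 down [OR]: #1 relief valve 2 is down=not, Left check valve 2 is out=not → no input occurs → does not occur.
Reactor cooling lost [OR]: Primary loop unavailable=not, Heat-sink path 2 down=not → no input occurs → does not occur.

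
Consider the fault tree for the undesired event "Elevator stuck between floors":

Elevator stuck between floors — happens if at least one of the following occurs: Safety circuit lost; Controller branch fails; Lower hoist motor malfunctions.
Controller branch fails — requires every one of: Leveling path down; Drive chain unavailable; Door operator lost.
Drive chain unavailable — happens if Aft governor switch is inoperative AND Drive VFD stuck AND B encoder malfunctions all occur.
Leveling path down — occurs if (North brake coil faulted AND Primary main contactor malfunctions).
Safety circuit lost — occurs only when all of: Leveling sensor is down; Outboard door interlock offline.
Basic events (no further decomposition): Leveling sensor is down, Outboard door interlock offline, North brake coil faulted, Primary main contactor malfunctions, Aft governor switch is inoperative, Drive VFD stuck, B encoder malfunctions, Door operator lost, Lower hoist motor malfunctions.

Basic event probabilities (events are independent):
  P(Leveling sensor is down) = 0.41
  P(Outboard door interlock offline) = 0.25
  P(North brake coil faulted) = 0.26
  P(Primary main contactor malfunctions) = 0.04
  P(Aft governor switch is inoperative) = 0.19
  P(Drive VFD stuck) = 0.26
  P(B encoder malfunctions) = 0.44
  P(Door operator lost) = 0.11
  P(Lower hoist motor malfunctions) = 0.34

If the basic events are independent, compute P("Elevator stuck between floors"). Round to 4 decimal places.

0.4077

P(Safety circuit lost) [AND] = 0.41 × 0.25 = 0.102500
P(Leveling path down) [AND] = 0.26 × 0.04 = 0.010400
P(Drive chain unavailable) [AND] = 0.19 × 0.26 × 0.44 = 0.021736
P(Controller branch fails) [AND] = 0.010400 × 0.021736 × 0.11 = 0.000025
P(Elevator stuck between floors) [OR] = 1 − (1−0.102500) × (1−0.000025) × (1−0.34) = 0.407665
Rounded to 4 decimal places: P(Elevator stuck between floors) ≈ 0.4077.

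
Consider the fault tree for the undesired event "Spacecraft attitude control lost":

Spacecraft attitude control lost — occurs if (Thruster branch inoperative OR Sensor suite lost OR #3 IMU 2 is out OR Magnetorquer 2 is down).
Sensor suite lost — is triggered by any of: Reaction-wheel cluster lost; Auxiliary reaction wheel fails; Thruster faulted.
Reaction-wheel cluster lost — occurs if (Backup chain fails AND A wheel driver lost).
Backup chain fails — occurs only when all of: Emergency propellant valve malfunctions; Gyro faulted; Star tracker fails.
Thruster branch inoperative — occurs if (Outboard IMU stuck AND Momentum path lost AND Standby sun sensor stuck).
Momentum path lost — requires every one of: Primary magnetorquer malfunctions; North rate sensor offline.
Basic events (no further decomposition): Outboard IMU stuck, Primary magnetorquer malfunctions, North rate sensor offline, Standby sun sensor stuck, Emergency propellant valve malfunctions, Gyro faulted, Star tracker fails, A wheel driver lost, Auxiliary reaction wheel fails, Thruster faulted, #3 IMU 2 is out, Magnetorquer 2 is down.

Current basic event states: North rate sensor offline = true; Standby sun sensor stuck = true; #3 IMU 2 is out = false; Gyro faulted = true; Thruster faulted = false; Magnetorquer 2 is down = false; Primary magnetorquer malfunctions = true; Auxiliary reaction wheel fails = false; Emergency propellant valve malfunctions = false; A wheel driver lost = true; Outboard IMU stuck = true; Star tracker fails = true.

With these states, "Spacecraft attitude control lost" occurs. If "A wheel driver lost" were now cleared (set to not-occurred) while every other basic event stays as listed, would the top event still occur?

Counterfactual: set "A wheel driver lost" to not occurred.
Momentum path lost [AND]: Primary magnetorquer malfunctions=occurs, North rate sensor offline=occurs → all inputs occur → occurs.
Thruster branch inoperative [AND]: Outboard IMU stuck=occurs, Momentum path lost=occurs, Standby sun sensor stuck=occurs → all inputs occur → occurs.
Backup chain fails [AND]: Emergency propellant valve malfunctions=not, Gyro faulted=occurs, Star tracker fails=occurs → not all inputs occur → does not occur.
Reaction-wheel cluster lost [AND]: Backup chain fails=not, A wheel driver lost=not → not all inputs occur → does not occur.
Sensor suite lost [OR]: Reaction-wheel cluster lost=not, Auxiliary reaction wheel fails=not, Thruster faulted=not → no input occurs → does not occur.
Spacecraft attitude control lost [OR]: Thruster branch inoperative=occurs, Sensor suite lost=not, #3 IMU 2 is out=not, Magnetorquer 2 is down=not → at least one input occurs → occurs.

Yes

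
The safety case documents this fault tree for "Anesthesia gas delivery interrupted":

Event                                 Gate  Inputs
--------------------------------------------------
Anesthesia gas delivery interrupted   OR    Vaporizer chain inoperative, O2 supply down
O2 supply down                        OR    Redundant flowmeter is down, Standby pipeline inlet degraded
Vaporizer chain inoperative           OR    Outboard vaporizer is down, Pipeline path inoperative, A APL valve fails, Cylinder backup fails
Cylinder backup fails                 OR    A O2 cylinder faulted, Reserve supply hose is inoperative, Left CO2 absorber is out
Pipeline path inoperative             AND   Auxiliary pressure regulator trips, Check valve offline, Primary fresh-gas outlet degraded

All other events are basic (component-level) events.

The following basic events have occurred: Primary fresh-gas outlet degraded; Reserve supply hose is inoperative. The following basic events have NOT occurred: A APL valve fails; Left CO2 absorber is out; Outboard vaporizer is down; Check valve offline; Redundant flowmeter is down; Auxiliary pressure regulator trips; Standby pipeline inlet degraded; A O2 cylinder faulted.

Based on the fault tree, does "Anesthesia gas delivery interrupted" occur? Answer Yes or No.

Pipeline path inoperative [AND]: Auxiliary pressure regulator trips=not, Check valve offline=not, Primary fresh-gas outlet degraded=occurs → not all inputs occur → does not occur.
Cylinder backup fails [OR]: A O2 cylinder faulted=not, Reserve supply hose is inoperative=occurs, Left CO2 absorber is out=not → at least one input occurs → occurs.
Vaporizer chain inoperative [OR]: Outboard vaporizer is down=not, Pipeline path inoperative=not, A APL valve fails=not, Cylinder backup fails=occurs → at least one input occurs → occurs.
O2 supply down [OR]: Redundant flowmeter is down=not, Standby pipeline inlet degraded=not → no input occurs → does not occur.
Anesthesia gas delivery interrupted [OR]: Vaporizer chain inoperative=occurs, O2 supply down=not → at least one input occurs → occurs.

Yes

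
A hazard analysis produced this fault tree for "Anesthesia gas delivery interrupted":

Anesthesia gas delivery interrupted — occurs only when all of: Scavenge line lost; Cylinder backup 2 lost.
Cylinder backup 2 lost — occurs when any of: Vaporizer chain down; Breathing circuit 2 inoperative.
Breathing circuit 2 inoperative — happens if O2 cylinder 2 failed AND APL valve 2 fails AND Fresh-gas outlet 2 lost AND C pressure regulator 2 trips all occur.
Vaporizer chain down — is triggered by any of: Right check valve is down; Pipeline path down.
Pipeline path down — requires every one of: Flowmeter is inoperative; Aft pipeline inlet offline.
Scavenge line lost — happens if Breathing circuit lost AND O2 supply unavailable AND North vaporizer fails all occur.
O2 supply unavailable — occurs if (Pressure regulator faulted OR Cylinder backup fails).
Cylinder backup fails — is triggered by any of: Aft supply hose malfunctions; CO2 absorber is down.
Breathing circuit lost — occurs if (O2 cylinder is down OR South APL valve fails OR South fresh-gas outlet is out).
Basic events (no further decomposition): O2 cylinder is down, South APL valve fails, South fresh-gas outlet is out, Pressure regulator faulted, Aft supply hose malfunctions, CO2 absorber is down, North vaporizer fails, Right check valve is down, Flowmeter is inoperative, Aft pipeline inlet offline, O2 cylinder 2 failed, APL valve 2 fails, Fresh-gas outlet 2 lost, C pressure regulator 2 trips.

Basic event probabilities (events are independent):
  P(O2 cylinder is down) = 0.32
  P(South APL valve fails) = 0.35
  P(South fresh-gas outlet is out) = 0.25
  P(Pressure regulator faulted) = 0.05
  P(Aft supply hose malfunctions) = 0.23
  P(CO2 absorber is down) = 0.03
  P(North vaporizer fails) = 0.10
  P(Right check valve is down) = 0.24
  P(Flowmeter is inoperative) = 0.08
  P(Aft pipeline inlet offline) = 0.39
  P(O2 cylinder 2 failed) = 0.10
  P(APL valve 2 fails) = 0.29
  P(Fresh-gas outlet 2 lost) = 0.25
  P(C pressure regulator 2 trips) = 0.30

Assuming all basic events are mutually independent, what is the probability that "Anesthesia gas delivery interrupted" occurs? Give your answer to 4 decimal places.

0.0052

P(Breathing circuit lost) [OR] = 1 − (1−0.32) × (1−0.35) × (1−0.25) = 0.668500
P(Cylinder backup fails) [OR] = 1 − (1−0.23) × (1−0.03) = 0.253100
P(O2 supply unavailable) [OR] = 1 − (1−0.05) × (1−0.253100) = 0.290445
P(Scavenge line lost) [AND] = 0.668500 × 0.290445 × 0.10 = 0.019416
P(Pipeline path down) [AND] = 0.08 × 0.39 = 0.031200
P(Vaporizer chain down) [OR] = 1 − (1−0.24) × (1−0.031200) = 0.263712
P(Breathing circuit 2 inoperative) [AND] = 0.10 × 0.29 × 0.25 × 0.30 = 0.002175
P(Cylinder backup 2 lost) [OR] = 1 − (1−0.263712) × (1−0.002175) = 0.265313
P(Anesthesia gas delivery interrupted) [AND] = 0.019416 × 0.265313 = 0.005151
Rounded to 4 decimal places: P(Anesthesia gas delivery interrupted) ≈ 0.0052.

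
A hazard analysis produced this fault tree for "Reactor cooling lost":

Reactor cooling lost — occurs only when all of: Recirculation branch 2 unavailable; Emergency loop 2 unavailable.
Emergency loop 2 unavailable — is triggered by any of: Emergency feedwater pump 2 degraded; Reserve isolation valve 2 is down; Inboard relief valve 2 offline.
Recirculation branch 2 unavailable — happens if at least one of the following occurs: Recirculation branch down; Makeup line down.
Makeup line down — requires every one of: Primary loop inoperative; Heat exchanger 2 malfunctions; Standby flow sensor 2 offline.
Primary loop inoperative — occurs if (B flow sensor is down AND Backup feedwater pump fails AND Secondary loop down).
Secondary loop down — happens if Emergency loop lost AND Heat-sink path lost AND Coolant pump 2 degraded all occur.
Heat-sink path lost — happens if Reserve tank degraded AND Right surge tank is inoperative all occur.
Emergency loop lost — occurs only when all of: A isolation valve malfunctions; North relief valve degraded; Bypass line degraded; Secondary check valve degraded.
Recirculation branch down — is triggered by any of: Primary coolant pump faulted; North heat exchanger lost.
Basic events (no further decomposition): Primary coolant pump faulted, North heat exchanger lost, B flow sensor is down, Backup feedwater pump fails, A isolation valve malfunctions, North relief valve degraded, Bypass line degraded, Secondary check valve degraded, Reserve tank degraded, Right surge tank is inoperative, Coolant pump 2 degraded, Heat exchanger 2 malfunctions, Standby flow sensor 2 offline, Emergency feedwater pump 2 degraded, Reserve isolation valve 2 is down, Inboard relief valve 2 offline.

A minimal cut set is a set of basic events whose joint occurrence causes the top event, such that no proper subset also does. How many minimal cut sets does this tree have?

Recirculation branch down [OR]: union of children's cut sets → 2 cut set(s).
Emergency loop lost [AND]: one cut set from each child combined → 1 × 1 × 1 × 1 = 1 cut set(s).
Heat-sink path lost [AND]: one cut set from each child combined → 1 × 1 = 1 cut set(s).
Secondary loop down [AND]: one cut set from each child combined → 1 × 1 × 1 = 1 cut set(s).
Primary loop inoperative [AND]: one cut set from each child combined → 1 × 1 × 1 = 1 cut set(s).
Makeup line down [AND]: one cut set from each child combined → 1 × 1 × 1 = 1 cut set(s).
Recirculation branch 2 unavailable [OR]: union of children's cut sets → 3 cut set(s).
Emergency loop 2 unavailable [OR]: union of children's cut sets → 3 cut set(s).
Reactor cooling lost [AND]: one cut set from each child combined → 3 × 3 = 9 cut set(s).
Minimal cut sets: {Emergency feedwater pump 2 degraded, Primary coolant pump faulted}; {Primary coolant pump faulted, Reserve isolation valve 2 is down}; {Inboard relief valve 2 offline, Primary coolant pump faulted}; {Emergency feedwater pump 2 degraded, North heat exchanger lost}; {North heat exchanger lost, Reserve isolation valve 2 is down}; {Inboard relief valve 2 offline, North heat exchanger lost}; {A isolation valve malfunctions, B flow sensor is down, Backup feedwater pump fails, Bypass line degraded, Coolant pump 2 degraded, Emergency feedwater pump 2 degraded, Heat exchanger 2 malfunctions, North relief valve degraded, Reserve tank degraded, Right surge tank is inoperative, Secondary check valve degraded, Standby flow sensor 2 offline}; {A isolation valve malfunctions, B flow sensor is down, Backup feedwater pump fails, Bypass line degraded, Coolant pump 2 degraded, Heat exchanger 2 malfunctions, North relief valve degraded, Reserve isolation valve 2 is down, Reserve tank degraded, Right surge tank is inoperative, Secondary check valve degraded, Standby flow sensor 2 offline}; {A isolation valve malfunctions, B flow sensor is down, Backup feedwater pump fails, Bypass line degraded, Coolant pump 2 degraded, Heat exchanger 2 malfunctions, Inboard relief valve 2 offline, North relief valve degraded, Reserve tank degraded, Right surge tank is inoperative, Secondary check valve degraded, Standby flow sensor 2 offline}.

9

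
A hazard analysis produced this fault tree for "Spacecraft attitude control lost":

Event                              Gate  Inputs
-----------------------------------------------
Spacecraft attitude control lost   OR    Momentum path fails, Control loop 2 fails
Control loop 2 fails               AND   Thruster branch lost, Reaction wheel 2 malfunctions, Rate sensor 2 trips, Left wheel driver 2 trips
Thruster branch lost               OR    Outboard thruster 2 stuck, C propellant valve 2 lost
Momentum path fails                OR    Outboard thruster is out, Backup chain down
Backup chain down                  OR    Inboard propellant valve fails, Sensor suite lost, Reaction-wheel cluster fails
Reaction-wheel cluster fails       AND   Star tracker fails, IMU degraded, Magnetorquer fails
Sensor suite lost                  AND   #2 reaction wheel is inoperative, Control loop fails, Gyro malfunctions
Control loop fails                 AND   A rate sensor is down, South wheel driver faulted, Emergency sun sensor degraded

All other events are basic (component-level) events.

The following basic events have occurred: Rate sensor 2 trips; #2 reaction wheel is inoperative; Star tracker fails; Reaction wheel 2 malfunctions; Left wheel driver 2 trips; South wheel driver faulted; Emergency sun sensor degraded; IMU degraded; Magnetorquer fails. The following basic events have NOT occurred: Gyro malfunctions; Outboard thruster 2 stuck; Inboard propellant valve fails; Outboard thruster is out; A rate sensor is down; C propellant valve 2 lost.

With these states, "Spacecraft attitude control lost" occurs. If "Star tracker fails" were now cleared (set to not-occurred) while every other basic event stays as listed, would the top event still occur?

Counterfactual: set "Star tracker fails" to not occurred.
Control loop fails [AND]: A rate sensor is down=not, South wheel driver faulted=occurs, Emergency sun sensor degraded=occurs → not all inputs occur → does not occur.
Sensor suite lost [AND]: #2 reaction wheel is inoperative=occurs, Control loop fails=not, Gyro malfunctions=not → not all inputs occur → does not occur.
Reaction-wheel cluster fails [AND]: Star tracker fails=not, IMU degraded=occurs, Magnetorquer fails=occurs → not all inputs occur → does not occur.
Backup chain down [OR]: Inboard propellant valve fails=not, Sensor suite lost=not, Reaction-wheel cluster fails=not → no input occurs → does not occur.
Momentum path fails [OR]: Outboard thruster is out=not, Backup chain down=not → no input occurs → does not occur.
Thruster branch lost [OR]: Outboard thruster 2 stuck=not, C propellant valve 2 lost=not → no input occurs → does not occur.
Control loop 2 fails [AND]: Thruster branch lost=not, Reaction wheel 2 malfunctions=occurs, Rate sensor 2 trips=occurs, Left wheel driver 2 trips=occurs → not all inputs occur → does not occur.
Spacecraft attitude control lost [OR]: Momentum path fails=not, Control loop 2 fails=not → no input occurs → does not occur.

No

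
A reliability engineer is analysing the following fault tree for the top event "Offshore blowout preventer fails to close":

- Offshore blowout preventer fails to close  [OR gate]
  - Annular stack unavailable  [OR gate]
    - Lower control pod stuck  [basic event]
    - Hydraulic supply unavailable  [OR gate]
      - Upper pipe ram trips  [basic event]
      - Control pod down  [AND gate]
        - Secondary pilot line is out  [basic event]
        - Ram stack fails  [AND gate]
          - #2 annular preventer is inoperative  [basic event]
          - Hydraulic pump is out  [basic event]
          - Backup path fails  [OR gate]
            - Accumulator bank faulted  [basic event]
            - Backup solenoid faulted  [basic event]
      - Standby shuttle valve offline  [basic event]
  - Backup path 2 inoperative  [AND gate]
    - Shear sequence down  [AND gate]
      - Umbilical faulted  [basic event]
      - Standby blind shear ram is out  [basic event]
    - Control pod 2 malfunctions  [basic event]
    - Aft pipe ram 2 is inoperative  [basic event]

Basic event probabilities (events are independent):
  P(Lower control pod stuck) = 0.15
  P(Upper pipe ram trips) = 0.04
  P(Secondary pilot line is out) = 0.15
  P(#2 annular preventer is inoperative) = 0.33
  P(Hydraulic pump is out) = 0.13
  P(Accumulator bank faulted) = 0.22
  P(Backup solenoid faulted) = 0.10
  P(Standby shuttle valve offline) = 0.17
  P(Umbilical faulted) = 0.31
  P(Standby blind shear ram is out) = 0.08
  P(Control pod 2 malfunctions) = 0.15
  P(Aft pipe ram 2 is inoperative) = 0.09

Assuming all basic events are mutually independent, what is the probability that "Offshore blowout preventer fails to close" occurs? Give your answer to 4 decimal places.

P(Backup path fails) [OR] = 1 − (1−0.22) × (1−0.10) = 0.298000
P(Ram stack fails) [AND] = 0.33 × 0.13 × 0.298000 = 0.012784
P(Control pod down) [AND] = 0.15 × 0.012784 = 0.001918
P(Hydraulic supply unavailable) [OR] = 1 − (1−0.04) × (1−0.001918) × (1−0.17) = 0.204728
P(Annular stack unavailable) [OR] = 1 − (1−0.15) × (1−0.204728) = 0.324019
P(Shear sequence down) [AND] = 0.31 × 0.08 = 0.024800
P(Backup path 2 inoperative) [AND] = 0.024800 × 0.15 × 0.09 = 0.000335
P(Offshore blowout preventer fails to close) [OR] = 1 − (1−0.324019) × (1−0.000335) = 0.324245
Rounded to 4 decimal places: P(Offshore blowout preventer fails to close) ≈ 0.3242.

0.3242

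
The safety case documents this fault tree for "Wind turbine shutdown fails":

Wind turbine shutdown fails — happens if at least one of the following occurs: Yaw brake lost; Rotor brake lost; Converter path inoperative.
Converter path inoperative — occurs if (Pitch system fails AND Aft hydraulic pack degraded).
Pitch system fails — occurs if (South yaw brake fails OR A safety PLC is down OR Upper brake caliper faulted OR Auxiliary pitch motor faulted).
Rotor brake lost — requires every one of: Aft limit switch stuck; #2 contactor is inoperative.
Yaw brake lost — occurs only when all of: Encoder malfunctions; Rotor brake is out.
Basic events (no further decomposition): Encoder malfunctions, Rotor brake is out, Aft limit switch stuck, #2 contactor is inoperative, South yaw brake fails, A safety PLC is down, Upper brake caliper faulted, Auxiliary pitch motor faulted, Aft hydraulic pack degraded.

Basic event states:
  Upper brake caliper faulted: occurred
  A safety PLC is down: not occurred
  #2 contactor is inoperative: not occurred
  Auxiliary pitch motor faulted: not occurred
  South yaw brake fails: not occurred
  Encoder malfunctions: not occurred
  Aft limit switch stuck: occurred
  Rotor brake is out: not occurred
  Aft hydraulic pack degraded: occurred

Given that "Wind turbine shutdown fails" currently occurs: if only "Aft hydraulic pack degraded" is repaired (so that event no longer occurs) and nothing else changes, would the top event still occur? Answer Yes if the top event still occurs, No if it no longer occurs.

Counterfactual: set "Aft hydraulic pack degraded" to not occurred.
Yaw brake lost [AND]: Encoder malfunctions=not, Rotor brake is out=not → not all inputs occur → does not occur.
Rotor brake lost [AND]: Aft limit switch stuck=occurs, #2 contactor is inoperative=not → not all inputs occur → does not occur.
Pitch system fails [OR]: South yaw brake fails=not, A safety PLC is down=not, Upper brake caliper faulted=occurs, Auxiliary pitch motor faulted=not → at least one input occurs → occurs.
Converter path inoperative [AND]: Pitch system fails=occurs, Aft hydraulic pack degraded=not → not all inputs occur → does not occur.
Wind turbine shutdown fails [OR]: Yaw brake lost=not, Rotor brake lost=not, Converter path inoperative=not → no input occurs → does not occur.

No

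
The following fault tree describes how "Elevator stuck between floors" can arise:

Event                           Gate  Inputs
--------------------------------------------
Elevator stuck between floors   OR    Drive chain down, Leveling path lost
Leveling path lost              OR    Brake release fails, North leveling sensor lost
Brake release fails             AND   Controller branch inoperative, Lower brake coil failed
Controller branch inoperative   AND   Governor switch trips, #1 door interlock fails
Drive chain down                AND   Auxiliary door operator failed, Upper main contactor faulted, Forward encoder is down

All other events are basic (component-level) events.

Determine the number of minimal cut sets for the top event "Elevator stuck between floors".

Drive chain down [AND]: one cut set from each child combined → 1 × 1 × 1 = 1 cut set(s).
Controller branch inoperative [AND]: one cut set from each child combined → 1 × 1 = 1 cut set(s).
Brake release fails [AND]: one cut set from each child combined → 1 × 1 = 1 cut set(s).
Leveling path lost [OR]: union of children's cut sets → 2 cut set(s).
Elevator stuck between floors [OR]: union of children's cut sets → 3 cut set(s).
Minimal cut sets: {Auxiliary door operator failed, Forward encoder is down, Upper main contactor faulted}; {#1 door interlock fails, Governor switch trips, Lower brake coil failed}; {North leveling sensor lost}.

3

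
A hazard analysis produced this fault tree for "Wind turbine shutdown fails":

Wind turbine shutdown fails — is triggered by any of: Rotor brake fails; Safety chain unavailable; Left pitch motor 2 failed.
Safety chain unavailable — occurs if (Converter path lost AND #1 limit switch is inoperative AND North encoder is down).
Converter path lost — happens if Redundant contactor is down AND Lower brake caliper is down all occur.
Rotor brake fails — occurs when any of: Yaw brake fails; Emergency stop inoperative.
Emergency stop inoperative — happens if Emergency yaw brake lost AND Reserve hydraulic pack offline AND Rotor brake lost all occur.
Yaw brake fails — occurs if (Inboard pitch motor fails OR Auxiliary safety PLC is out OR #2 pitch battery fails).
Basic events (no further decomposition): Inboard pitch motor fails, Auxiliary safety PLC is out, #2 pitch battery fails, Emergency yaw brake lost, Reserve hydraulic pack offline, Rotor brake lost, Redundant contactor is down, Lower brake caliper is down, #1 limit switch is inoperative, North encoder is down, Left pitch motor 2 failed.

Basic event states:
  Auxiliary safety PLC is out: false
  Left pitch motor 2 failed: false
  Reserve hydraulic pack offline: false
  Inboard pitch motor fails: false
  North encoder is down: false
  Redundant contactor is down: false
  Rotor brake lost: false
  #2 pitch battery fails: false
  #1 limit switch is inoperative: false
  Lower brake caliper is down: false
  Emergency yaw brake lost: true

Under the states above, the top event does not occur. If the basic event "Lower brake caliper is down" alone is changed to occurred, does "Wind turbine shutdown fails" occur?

Counterfactual: set "Lower brake caliper is down" to occurred.
Yaw brake fails [OR]: Inboard pitch motor fails=not, Auxiliary safety PLC is out=not, #2 pitch battery fails=not → no input occurs → does not occur.
Emergency stop inoperative [AND]: Emergency yaw brake lost=occurs, Reserve hydraulic pack offline=not, Rotor brake lost=not → not all inputs occur → does not occur.
Rotor brake fails [OR]: Yaw brake fails=not, Emergency stop inoperative=not → no input occurs → does not occur.
Converter path lost [AND]: Redundant contactor is down=not, Lower brake caliper is down=occurs → not all inputs occur → does not occur.
Safety chain unavailable [AND]: Converter path lost=not, #1 limit switch is inoperative=not, North encoder is down=not → not all inputs occur → does not occur.
Wind turbine shutdown fails [OR]: Rotor brake fails=not, Safety chain unavailable=not, Left pitch motor 2 failed=not → no input occurs → does not occur.

No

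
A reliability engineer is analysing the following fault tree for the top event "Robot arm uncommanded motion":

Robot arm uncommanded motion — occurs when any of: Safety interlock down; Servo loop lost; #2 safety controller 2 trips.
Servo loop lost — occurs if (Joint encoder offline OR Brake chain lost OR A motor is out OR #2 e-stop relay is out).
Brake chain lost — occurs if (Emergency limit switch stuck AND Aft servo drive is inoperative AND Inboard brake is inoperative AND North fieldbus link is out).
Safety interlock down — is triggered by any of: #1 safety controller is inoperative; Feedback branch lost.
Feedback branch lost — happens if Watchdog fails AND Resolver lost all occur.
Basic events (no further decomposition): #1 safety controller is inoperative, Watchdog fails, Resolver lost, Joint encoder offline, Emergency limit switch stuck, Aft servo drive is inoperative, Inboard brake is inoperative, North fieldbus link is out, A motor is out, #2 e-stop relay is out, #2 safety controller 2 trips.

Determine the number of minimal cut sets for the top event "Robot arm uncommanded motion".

7

Feedback branch lost [AND]: one cut set from each child combined → 1 × 1 = 1 cut set(s).
Safety interlock down [OR]: union of children's cut sets → 2 cut set(s).
Brake chain lost [AND]: one cut set from each child combined → 1 × 1 × 1 × 1 = 1 cut set(s).
Servo loop lost [OR]: union of children's cut sets → 4 cut set(s).
Robot arm uncommanded motion [OR]: union of children's cut sets → 7 cut set(s).
Minimal cut sets: {#1 safety controller is inoperative}; {Resolver lost, Watchdog fails}; {Joint encoder offline}; {Aft servo drive is inoperative, Emergency limit switch stuck, Inboard brake is inoperative, North fieldbus link is out}; {A motor is out}; {#2 e-stop relay is out}; {#2 safety controller 2 trips}.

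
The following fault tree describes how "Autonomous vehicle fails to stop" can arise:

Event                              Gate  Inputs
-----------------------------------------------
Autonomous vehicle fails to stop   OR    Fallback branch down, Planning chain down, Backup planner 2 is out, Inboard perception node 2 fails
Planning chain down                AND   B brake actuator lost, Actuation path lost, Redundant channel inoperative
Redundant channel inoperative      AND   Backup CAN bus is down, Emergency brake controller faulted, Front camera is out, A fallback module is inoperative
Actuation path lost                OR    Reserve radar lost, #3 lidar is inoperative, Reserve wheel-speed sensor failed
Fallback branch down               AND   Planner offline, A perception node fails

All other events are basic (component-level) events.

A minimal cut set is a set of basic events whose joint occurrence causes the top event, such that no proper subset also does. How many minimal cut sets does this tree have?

Fallback branch down [AND]: one cut set from each child combined → 1 × 1 = 1 cut set(s).
Actuation path lost [OR]: union of children's cut sets → 3 cut set(s).
Redundant channel inoperative [AND]: one cut set from each child combined → 1 × 1 × 1 × 1 = 1 cut set(s).
Planning chain down [AND]: one cut set from each child combined → 1 × 3 × 1 = 3 cut set(s).
Autonomous vehicle fails to stop [OR]: union of children's cut sets → 6 cut set(s).
Minimal cut sets: {A perception node fails, Planner offline}; {A fallback module is inoperative, B brake actuator lost, Backup CAN bus is down, Emergency brake controller faulted, Front camera is out, Reserve radar lost}; {#3 lidar is inoperative, A fallback module is inoperative, B brake actuator lost, Backup CAN bus is down, Emergency brake controller faulted, Front camera is out}; {A fallback module is inoperative, B brake actuator lost, Backup CAN bus is down, Emergency brake controller faulted, Front camera is out, Reserve wheel-speed sensor failed}; {Backup planner 2 is out}; {Inboard perception node 2 fails}.

6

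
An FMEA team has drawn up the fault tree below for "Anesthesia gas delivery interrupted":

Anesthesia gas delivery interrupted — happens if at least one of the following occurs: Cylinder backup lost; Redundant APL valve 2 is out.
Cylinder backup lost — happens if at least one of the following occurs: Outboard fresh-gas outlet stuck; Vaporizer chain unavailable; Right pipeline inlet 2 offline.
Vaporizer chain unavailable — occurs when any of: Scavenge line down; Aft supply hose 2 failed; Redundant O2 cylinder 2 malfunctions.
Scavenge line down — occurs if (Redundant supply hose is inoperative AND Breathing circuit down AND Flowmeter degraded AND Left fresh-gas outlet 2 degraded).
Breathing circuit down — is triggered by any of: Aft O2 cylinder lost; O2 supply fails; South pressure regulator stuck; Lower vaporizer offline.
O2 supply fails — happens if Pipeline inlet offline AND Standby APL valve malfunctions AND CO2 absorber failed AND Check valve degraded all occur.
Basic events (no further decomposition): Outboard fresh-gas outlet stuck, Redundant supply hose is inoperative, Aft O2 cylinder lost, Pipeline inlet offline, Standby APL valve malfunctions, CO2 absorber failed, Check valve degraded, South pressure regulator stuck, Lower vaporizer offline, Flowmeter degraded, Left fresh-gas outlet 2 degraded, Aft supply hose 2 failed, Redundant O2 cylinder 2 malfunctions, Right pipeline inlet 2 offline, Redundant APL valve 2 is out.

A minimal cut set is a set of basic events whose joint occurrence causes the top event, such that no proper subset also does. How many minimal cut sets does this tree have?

9

O2 supply fails [AND]: one cut set from each child combined → 1 × 1 × 1 × 1 = 1 cut set(s).
Breathing circuit down [OR]: union of children's cut sets → 4 cut set(s).
Scavenge line down [AND]: one cut set from each child combined → 1 × 4 × 1 × 1 = 4 cut set(s).
Vaporizer chain unavailable [OR]: union of children's cut sets → 6 cut set(s).
Cylinder backup lost [OR]: union of children's cut sets → 8 cut set(s).
Anesthesia gas delivery interrupted [OR]: union of children's cut sets → 9 cut set(s).
Minimal cut sets: {Outboard fresh-gas outlet stuck}; {Aft O2 cylinder lost, Flowmeter degraded, Left fresh-gas outlet 2 degraded, Redundant supply hose is inoperative}; {CO2 absorber failed, Check valve degraded, Flowmeter degraded, Left fresh-gas outlet 2 degraded, Pipeline inlet offline, Redundant supply hose is inoperative, Standby APL valve malfunctions}; {Flowmeter degraded, Left fresh-gas outlet 2 degraded, Redundant supply hose is inoperative, South pressure regulator stuck}; {Flowmeter degraded, Left fresh-gas outlet 2 degraded, Lower vaporizer offline, Redundant supply hose is inoperative}; {Aft supply hose 2 failed}; {Redundant O2 cylinder 2 malfunctions}; {Right pipeline inlet 2 offline}; {Redundant APL valve 2 is out}.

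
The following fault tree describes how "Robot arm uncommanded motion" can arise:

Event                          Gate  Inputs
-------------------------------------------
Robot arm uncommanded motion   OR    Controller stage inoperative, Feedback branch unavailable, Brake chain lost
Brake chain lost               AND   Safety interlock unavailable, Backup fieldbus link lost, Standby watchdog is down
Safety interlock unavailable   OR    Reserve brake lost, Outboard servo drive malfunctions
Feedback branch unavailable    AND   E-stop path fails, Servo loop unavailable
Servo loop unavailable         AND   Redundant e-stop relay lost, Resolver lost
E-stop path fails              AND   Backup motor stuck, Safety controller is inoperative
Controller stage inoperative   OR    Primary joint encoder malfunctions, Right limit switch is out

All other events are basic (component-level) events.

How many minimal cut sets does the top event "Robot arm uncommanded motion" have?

Controller stage inoperative [OR]: union of children's cut sets → 2 cut set(s).
E-stop path fails [AND]: one cut set from each child combined → 1 × 1 = 1 cut set(s).
Servo loop unavailable [AND]: one cut set from each child combined → 1 × 1 = 1 cut set(s).
Feedback branch unavailable [AND]: one cut set from each child combined → 1 × 1 = 1 cut set(s).
Safety interlock unavailable [OR]: union of children's cut sets → 2 cut set(s).
Brake chain lost [AND]: one cut set from each child combined → 2 × 1 × 1 = 2 cut set(s).
Robot arm uncommanded motion [OR]: union of children's cut sets → 5 cut set(s).
Minimal cut sets: {Primary joint encoder malfunctions}; {Right limit switch is out}; {Backup motor stuck, Redundant e-stop relay lost, Resolver lost, Safety controller is inoperative}; {Backup fieldbus link lost, Reserve brake lost, Standby watchdog is down}; {Backup fieldbus link lost, Outboard servo drive malfunctions, Standby watchdog is down}.

5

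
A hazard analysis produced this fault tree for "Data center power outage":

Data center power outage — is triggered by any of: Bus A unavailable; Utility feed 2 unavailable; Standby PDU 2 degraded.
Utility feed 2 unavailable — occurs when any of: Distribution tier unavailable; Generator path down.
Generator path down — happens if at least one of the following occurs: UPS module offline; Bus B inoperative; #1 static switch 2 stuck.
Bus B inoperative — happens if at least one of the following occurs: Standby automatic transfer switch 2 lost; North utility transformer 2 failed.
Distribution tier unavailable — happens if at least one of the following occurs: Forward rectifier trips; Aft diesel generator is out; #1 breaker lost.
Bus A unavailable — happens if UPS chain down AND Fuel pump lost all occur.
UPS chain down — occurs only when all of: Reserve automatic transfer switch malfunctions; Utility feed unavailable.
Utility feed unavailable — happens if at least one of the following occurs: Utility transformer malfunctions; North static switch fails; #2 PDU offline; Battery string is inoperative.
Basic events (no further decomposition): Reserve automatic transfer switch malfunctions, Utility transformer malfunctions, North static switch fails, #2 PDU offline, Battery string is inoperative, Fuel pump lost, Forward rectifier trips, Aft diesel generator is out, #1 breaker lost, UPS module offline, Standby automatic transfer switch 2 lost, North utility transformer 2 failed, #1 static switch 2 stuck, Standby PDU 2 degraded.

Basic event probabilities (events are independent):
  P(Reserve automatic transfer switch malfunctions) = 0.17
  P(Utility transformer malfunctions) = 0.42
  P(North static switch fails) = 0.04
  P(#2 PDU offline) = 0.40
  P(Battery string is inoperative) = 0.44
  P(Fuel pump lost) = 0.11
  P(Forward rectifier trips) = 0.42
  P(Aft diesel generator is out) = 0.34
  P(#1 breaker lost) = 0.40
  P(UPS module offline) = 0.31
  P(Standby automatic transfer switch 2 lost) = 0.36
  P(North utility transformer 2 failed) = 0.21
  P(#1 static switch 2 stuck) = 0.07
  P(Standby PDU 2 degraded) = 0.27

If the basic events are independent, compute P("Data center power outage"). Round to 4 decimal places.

P(Utility feed unavailable) [OR] = 1 − (1−0.42) × (1−0.04) × (1−0.40) × (1−0.44) = 0.812915
P(UPS chain down) [AND] = 0.17 × 0.812915 = 0.138196
P(Bus A unavailable) [AND] = 0.138196 × 0.11 = 0.015202
P(Distribution tier unavailable) [OR] = 1 − (1−0.42) × (1−0.34) × (1−0.40) = 0.770320
P(Bus B inoperative) [OR] = 1 − (1−0.36) × (1−0.21) = 0.494400
P(Generator path down) [OR] = 1 − (1−0.31) × (1−0.494400) × (1−0.07) = 0.675556
P(Utility feed 2 unavailable) [OR] = 1 − (1−0.770320) × (1−0.675556) = 0.925482
P(Data center power outage) [OR] = 1 − (1−0.015202) × (1−0.925482) × (1−0.27) = 0.946429
Rounded to 4 decimal places: P(Data center power outage) ≈ 0.9464.

0.9464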